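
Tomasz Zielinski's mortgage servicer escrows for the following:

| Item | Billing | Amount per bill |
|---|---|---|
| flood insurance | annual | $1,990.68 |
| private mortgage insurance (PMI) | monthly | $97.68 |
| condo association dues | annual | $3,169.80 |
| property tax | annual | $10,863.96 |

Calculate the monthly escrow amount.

$1,433.05

Flood insurance: $1,990.68
Private mortgage insurance (PMI): $97.68 × 12 = $1,172.16
Condo association dues: $3,169.80
Property tax: $10,863.96
Total per year = $17,196.60
Monthly escrow = $17,196.60 / 12 = $1,433.05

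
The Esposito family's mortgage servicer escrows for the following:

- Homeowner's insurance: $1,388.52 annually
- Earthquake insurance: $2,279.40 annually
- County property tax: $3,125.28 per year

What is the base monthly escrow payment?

Homeowner's insurance = $1,388.52 per year
Earthquake insurance = $2,279.40 per year
County property tax = $3,125.28 per year
Combined annual = $1,388.52 + $2,279.40 + $3,125.28 = $6,793.20
Per month = $6,793.20 / 12 = $566.10

$566.10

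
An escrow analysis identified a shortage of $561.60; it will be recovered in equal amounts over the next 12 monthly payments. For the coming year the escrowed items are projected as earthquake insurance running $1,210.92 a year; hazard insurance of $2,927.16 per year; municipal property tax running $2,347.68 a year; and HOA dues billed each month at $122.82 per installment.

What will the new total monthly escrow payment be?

Earthquake insurance — $1,210.92 annually
Hazard insurance — $2,927.16 annually
Municipal property tax — $2,347.68 annually
HOA dues — $122.82 × 12 = $1,473.84 annually
Total per year = $1,210.92 + $2,927.16 + $2,347.68 + $1,473.84 = $7,959.60
Monthly = $7,959.60 ÷ 12 = $663.30
Monthly shortage recovery: $561.60 ÷ 12 = $46.80
New monthly escrow = $663.30 + $46.80 = $710.10

$710.10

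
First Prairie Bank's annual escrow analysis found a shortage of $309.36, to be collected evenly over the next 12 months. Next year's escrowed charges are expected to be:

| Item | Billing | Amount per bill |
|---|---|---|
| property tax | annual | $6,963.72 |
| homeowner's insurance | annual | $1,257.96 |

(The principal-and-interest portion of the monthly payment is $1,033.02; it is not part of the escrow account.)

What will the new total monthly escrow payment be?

$710.92

Property tax = $6,963.72 per year
Homeowner's insurance = $1,257.96 per year
Yearly total = $8,221.68
Per month = $8,221.68 ÷ 12 = $685.14
Shortage spread = $309.36 ÷ 12 = $25.78/mo
New monthly escrow = $685.14 + $25.78 = $710.92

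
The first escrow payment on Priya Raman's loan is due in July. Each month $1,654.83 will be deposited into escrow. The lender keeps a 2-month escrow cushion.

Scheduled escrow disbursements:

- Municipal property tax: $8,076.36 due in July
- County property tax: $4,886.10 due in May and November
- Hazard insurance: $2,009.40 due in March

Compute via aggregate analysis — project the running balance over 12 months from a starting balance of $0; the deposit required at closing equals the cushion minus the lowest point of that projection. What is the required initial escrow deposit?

Cushion = 2 × $1,654.83 = $3,309.66
Trial balance (start $0, +$1,654.83 each month, − disbursements):
  Jul: +$1,654.83 − $8,076.36 → -$6,421.53
  Aug: +$1,654.83 → -$4,766.70
  Sep: +$1,654.83 → -$3,111.87
  Oct: +$1,654.83 → -$1,457.04
  Nov: +$1,654.83 − $4,886.10 → -$4,688.31
  Dec: +$1,654.83 → -$3,033.48
  Jan: +$1,654.83 → -$1,378.65
  Feb: +$1,654.83 → $276.18
  Mar: +$1,654.83 − $2,009.40 → -$78.39
  Apr: +$1,654.83 → $1,576.44
  May: +$1,654.83 − $4,886.10 → -$1,654.83
  Jun: +$1,654.83 → $0.00
Lowest trial balance = -$6,421.53 (Jul)
Initial deposit = cushion − low point = $3,309.66 − (-$6,421.53) = $9,731.19

$9,731.19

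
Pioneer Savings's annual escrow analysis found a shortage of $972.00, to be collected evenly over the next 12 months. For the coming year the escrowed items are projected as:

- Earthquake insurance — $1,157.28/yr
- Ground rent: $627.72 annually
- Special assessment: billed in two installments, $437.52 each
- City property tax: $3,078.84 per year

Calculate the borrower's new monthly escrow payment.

Earthquake insurance — $1,157.28 per year
Ground rent — $627.72 per year
Special assessment — $437.52 × 2 = $875.04 per year
City property tax — $3,078.84 per year
Total per year = $1,157.28 + $627.72 + $875.04 + $3,078.84 = $5,738.88
Monthly escrow = $5,738.88 / 12 = $478.24
Shortage spread = $972.00 / 12 = $81.00/mo
New monthly escrow = $478.24 + $81.00 = $559.24

$559.24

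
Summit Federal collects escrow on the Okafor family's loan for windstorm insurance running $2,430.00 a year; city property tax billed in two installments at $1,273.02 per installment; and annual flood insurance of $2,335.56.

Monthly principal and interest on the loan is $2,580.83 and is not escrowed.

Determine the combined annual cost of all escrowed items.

$7,311.60

Windstorm insurance: $2,430.00 per year
City property tax: $1,273.02 × 2 = $2,546.04 per year
Flood insurance: $2,335.56 per year
Annual escrow total = $7,311.60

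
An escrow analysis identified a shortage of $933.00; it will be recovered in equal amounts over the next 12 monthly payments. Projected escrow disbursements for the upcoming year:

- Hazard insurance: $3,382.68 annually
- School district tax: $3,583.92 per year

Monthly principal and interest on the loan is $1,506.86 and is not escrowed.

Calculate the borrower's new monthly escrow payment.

Hazard insurance = $3,382.68/yr
School district tax = $3,583.92/yr
Combined annual = $3,382.68 + $3,583.92 = $6,966.60
Monthly escrow = $6,966.60 / 12 = $580.55
Shortage per month = $933.00 ÷ 12 = $77.75
New monthly escrow = $580.55 + $77.75 = $658.30

$658.30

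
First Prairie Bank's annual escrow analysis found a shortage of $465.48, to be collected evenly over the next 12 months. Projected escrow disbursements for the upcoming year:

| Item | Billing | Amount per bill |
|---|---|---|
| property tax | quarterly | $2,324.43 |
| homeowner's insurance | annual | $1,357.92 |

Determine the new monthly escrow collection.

Property tax — $2,324.43 × 4 = $9,297.72 annually
Homeowner's insurance — $1,357.92 annually
Total annual escrow = $9,297.72 + $1,357.92 = $10,655.64
Monthly escrow = $10,655.64 / 12 = $887.97
Shortage spread = $465.48 / 12 = $38.79/mo
Adjusted monthly = $887.97 + $38.79 = $926.76

$926.76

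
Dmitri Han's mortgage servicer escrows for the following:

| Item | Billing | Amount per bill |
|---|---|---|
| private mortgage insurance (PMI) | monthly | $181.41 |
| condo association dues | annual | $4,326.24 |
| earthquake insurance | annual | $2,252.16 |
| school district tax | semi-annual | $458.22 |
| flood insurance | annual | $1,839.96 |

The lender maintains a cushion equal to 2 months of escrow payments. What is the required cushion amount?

Private mortgage insurance (PMI) — $181.41 × 12 = $2,176.92 per year
Condo association dues — $4,326.24 per year
Earthquake insurance — $2,252.16 per year
School district tax — $458.22 × 2 = $916.44 per year
Flood insurance — $1,839.96 per year
Annual escrow total = $2,176.92 + $4,326.24 + $2,252.16 + $916.44 + $1,839.96 = $11,511.72
Per month = $11,511.72 / 12 = $959.31
Required cushion = 2 × $959.31 = $1,918.62

$1,918.62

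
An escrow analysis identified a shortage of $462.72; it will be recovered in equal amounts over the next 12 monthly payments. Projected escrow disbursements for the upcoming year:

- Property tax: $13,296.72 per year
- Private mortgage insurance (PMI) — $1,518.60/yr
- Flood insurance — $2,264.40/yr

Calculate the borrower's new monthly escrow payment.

Property tax — $13,296.72 per year
Private mortgage insurance (PMI) — $1,518.60 per year
Flood insurance — $2,264.40 per year
Total annual escrow = $17,079.72
Per month = $17,079.72 / 12 = $1,423.31
Monthly shortage recovery: $462.72 / 12 = $38.56
New monthly escrow = $1,423.31 + $38.56 = $1,461.87

$1,461.87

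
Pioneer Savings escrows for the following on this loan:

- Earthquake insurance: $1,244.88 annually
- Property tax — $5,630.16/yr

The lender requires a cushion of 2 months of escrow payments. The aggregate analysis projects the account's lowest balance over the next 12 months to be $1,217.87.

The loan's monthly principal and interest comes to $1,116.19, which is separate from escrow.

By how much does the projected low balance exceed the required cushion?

$72.03

Earthquake insurance: $1,244.88/yr
Property tax: $5,630.16/yr
Combined annual = $1,244.88 + $5,630.16 = $6,875.04
Monthly = $6,875.04 ÷ 12 = $572.92
Required reserve = 2 × $572.92 = $1,145.84
Surplus = $1,217.87 − $1,145.84 = $72.03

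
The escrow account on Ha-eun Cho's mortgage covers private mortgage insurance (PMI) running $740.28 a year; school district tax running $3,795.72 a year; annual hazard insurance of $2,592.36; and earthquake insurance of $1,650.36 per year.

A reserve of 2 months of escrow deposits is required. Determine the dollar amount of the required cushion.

Private mortgage insurance (PMI) = $740.28 per year
School district tax = $3,795.72 per year
Hazard insurance = $2,592.36 per year
Earthquake insurance = $1,650.36 per year
Yearly total = $740.28 + $3,795.72 + $2,592.36 + $1,650.36 = $8,778.72
Monthly = $8,778.72 ÷ 12 = $731.56
Cushion = 2 × $731.56 = $1,463.12

$1,463.12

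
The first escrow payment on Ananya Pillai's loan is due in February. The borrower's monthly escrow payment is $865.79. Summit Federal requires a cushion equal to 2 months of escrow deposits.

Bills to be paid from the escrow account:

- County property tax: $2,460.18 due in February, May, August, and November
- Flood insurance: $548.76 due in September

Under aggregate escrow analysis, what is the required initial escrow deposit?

Cushion = 2 × $865.79 = $1,731.58
Trial balance (start $0, +$865.79 each month, − disbursements):
  Feb: +$865.79 − $2,460.18 → -$1,594.39
  Mar: +$865.79 → -$728.60
  Apr: +$865.79 → $137.19
  May: +$865.79 − $2,460.18 → -$1,457.20
  Jun: +$865.79 → -$591.41
  Jul: +$865.79 → $274.38
  Aug: +$865.79 − $2,460.18 → -$1,320.01
  Sep: +$865.79 − $548.76 → -$1,002.98
  Oct: +$865.79 → -$137.19
  Nov: +$865.79 − $2,460.18 → -$1,731.58
  Dec: +$865.79 → -$865.79
  Jan: +$865.79 → $0.00
Lowest trial balance = -$1,731.58 (Nov)
Initial deposit = cushion − low point = $1,731.58 − (-$1,731.58) = $3,463.16

$3,463.16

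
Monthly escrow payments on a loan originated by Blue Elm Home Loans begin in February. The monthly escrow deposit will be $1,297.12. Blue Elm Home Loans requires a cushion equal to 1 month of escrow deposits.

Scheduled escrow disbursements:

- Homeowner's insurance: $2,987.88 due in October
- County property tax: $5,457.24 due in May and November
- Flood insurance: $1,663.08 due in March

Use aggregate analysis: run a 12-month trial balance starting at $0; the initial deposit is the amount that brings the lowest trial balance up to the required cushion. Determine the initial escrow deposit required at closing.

Cushion = 1 × $1,297.12 = $1,297.12
Trial balance (start $0, +$1,297.12 each month, − disbursements):
  Feb: +$1,297.12 → $1,297.12
  Mar: +$1,297.12 − $1,663.08 → $931.16
  Apr: +$1,297.12 → $2,228.28
  May: +$1,297.12 − $5,457.24 → -$1,931.84
  Jun: +$1,297.12 → -$634.72
  Jul: +$1,297.12 → $662.40
  Aug: +$1,297.12 → $1,959.52
  Sep: +$1,297.12 → $3,256.64
  Oct: +$1,297.12 − $2,987.88 → $1,565.88
  Nov: +$1,297.12 − $5,457.24 → -$2,594.24
  Dec: +$1,297.12 → -$1,297.12
  Jan: +$1,297.12 → $0.00
Lowest trial balance = -$2,594.24 (Nov)
Initial deposit = cushion − low point = $1,297.12 − (-$2,594.24) = $3,891.36

$3,891.36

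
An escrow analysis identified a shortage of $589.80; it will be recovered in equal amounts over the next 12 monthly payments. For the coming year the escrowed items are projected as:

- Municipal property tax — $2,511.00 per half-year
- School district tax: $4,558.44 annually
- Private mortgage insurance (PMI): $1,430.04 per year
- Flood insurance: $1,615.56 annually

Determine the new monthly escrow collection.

Municipal property tax = $2,511.00 × 2 = $5,022.00 per year
School district tax = $4,558.44 per year
Private mortgage insurance (PMI) = $1,430.04 per year
Flood insurance = $1,615.56 per year
Combined annual = $12,626.04
Monthly escrow = $12,626.04 / 12 = $1,052.17
Monthly shortage recovery: $589.80 / 12 = $49.15
New monthly escrow = $1,052.17 + $49.15 = $1,101.32

$1,101.32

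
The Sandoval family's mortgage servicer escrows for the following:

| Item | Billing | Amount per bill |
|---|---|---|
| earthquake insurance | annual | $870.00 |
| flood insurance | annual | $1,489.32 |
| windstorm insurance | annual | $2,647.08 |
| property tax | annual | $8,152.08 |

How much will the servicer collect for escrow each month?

$1,096.54

Earthquake insurance: $870.00 annually
Flood insurance: $1,489.32 annually
Windstorm insurance: $2,647.08 annually
Property tax: $8,152.08 annually
Annual escrow total = $870.00 + $1,489.32 + $2,647.08 + $8,152.08 = $13,158.48
Per month = $13,158.48 / 12 = $1,096.54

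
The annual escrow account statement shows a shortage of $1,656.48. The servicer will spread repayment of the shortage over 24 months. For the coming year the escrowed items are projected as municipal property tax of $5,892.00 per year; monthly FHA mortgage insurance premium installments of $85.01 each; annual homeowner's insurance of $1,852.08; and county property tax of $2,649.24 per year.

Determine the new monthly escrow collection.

Municipal property tax — $5,892.00
FHA mortgage insurance premium — $85.01 × 12 = $1,020.12
Homeowner's insurance — $1,852.08
County property tax — $2,649.24
Annual escrow total = $5,892.00 + $1,020.12 + $1,852.08 + $2,649.24 = $11,413.44
Per month = $11,413.44 ÷ 12 = $951.12
Monthly shortage recovery: $1,656.48 ÷ 24 = $69.02
Adjusted monthly = $951.12 + $69.02 = $1,020.14

$1,020.14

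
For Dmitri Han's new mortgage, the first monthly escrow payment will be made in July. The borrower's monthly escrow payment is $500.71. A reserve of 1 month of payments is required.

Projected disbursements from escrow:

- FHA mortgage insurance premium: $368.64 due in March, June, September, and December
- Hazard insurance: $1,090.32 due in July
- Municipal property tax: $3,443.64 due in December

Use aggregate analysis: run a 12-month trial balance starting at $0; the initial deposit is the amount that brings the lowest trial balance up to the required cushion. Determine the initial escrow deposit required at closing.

Cushion = 1 × $500.71 = $500.71
Trial balance (start $0, +$500.71 each month, − disbursements):
  Jul: +$500.71 − $1,090.32 → -$589.61
  Aug: +$500.71 → -$88.90
  Sep: +$500.71 − $368.64 → $43.17
  Oct: +$500.71 → $543.88
  Nov: +$500.71 → $1,044.59
  Dec: +$500.71 − $3,812.28 → -$2,266.98
  Jan: +$500.71 → -$1,766.27
  Feb: +$500.71 → -$1,265.56
  Mar: +$500.71 − $368.64 → -$1,133.49
  Apr: +$500.71 → -$632.78
  May: +$500.71 → -$132.07
  Jun: +$500.71 − $368.64 → $0.00
Lowest trial balance = -$2,266.98 (Dec)
Initial deposit = cushion − low point = $500.71 − (-$2,266.98) = $2,767.69

$2,767.69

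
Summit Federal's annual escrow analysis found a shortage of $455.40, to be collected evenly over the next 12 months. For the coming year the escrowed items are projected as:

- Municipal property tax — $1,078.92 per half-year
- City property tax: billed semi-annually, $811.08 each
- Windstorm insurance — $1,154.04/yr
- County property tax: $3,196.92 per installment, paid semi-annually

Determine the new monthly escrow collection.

Municipal property tax: $1,078.92 × 2 = $2,157.84
City property tax: $811.08 × 2 = $1,622.16
Windstorm insurance: $1,154.04
County property tax: $3,196.92 × 2 = $6,393.84
Total annual escrow = $2,157.84 + $1,622.16 + $1,154.04 + $6,393.84 = $11,327.88
Monthly escrow = $11,327.88 ÷ 12 = $943.99
Monthly shortage recovery: $455.40 ÷ 12 = $37.95
Adjusted monthly = $943.99 + $37.95 = $981.94

$981.94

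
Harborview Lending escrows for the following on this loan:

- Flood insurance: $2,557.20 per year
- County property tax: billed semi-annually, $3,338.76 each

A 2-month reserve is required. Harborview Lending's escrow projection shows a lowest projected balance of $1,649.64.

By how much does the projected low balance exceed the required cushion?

Flood insurance — $2,557.20/yr
County property tax — $3,338.76 × 2 = $6,677.52/yr
Yearly total = $9,234.72
Per month = $9,234.72 / 12 = $769.56
Cushion = 2 × $769.56 = $1,539.12
Surplus = $1,649.64 − $1,539.12 = $110.52

$110.52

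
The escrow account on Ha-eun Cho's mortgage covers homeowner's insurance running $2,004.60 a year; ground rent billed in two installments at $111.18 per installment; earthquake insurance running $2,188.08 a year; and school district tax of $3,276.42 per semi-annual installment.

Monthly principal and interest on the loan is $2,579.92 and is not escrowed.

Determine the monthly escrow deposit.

Homeowner's insurance = $2,004.60
Ground rent = $111.18 × 2 = $222.36
Earthquake insurance = $2,188.08
School district tax = $3,276.42 × 2 = $6,552.84
Annual escrow total = $2,004.60 + $222.36 + $2,188.08 + $6,552.84 = $10,967.88
Monthly escrow = $10,967.88 ÷ 12 = $913.99

$913.99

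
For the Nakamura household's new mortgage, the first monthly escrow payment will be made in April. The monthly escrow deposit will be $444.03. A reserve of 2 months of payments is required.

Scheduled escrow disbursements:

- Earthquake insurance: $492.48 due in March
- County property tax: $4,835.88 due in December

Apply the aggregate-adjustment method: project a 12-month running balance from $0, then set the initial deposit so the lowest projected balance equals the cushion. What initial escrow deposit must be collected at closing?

$1,727.67

Cushion = 2 × $444.03 = $888.06
Trial balance (start $0, +$444.03 each month, − disbursements):
  Apr: +$444.03 → $444.03
  May: +$444.03 → $888.06
  Jun: +$444.03 → $1,332.09
  Jul: +$444.03 → $1,776.12
  Aug: +$444.03 → $2,220.15
  Sep: +$444.03 → $2,664.18
  Oct: +$444.03 → $3,108.21
  Nov: +$444.03 → $3,552.24
  Dec: +$444.03 − $4,835.88 → -$839.61
  Jan: +$444.03 → -$395.58
  Feb: +$444.03 → $48.45
  Mar: +$444.03 − $492.48 → $0.00
Lowest trial balance = -$839.61 (Dec)
Initial deposit = cushion − low point = $888.06 − (-$839.61) = $1,727.67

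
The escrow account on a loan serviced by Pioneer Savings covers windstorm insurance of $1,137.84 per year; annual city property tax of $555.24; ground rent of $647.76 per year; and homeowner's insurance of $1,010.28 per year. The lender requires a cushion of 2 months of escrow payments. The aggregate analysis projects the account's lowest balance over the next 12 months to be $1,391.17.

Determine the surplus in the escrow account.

Windstorm insurance = $1,137.84 per year
City property tax = $555.24 per year
Ground rent = $647.76 per year
Homeowner's insurance = $1,010.28 per year
Annual escrow total = $3,351.12
Base monthly escrow = $3,351.12 ÷ 12 = $279.26
Required cushion = 2 × $279.26 = $558.52
Excess over cushion: $1,391.17 − $558.52 = $832.65

$832.65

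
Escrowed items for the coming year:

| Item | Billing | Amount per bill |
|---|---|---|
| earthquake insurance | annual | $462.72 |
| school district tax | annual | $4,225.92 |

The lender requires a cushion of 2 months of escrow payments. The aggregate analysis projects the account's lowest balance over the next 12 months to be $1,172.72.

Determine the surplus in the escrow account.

Earthquake insurance: $462.72/yr
School district tax: $4,225.92/yr
Combined annual = $462.72 + $4,225.92 = $4,688.64
Per month = $4,688.64 ÷ 12 = $390.72
Required cushion = 2 × $390.72 = $781.44
Excess over cushion: $1,172.72 − $781.44 = $391.28

$391.28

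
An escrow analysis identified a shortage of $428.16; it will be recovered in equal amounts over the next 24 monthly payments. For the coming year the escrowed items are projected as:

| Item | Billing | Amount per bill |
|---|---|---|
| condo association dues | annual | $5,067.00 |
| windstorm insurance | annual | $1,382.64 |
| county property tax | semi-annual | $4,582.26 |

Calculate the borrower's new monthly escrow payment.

Condo association dues — $5,067.00/yr
Windstorm insurance — $1,382.64/yr
County property tax — $4,582.26 × 2 = $9,164.52/yr
Annual escrow total = $5,067.00 + $1,382.64 + $9,164.52 = $15,614.16
Base monthly escrow = $15,614.16 / 12 = $1,301.18
Shortage per month = $428.16 ÷ 24 = $17.84
Adjusted monthly = $1,301.18 + $17.84 = $1,319.02

$1,319.02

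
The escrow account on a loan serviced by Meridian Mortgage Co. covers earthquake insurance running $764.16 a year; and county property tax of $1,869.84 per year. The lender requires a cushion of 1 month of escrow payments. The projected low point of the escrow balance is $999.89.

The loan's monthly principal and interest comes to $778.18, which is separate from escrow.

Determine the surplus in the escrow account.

Earthquake insurance — $764.16
County property tax — $1,869.84
Yearly total = $764.16 + $1,869.84 = $2,634.00
Monthly escrow = $2,634.00 / 12 = $219.50
Cushion = 1 × $219.50 = $219.50
Surplus = $999.89 − $219.50 = $780.39

$780.39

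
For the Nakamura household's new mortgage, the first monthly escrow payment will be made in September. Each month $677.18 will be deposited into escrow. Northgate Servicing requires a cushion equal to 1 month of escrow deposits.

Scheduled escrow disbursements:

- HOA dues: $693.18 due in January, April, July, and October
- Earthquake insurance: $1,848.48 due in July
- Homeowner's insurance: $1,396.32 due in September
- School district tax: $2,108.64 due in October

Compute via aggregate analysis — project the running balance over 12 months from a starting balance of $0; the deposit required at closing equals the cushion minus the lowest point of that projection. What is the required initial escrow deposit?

Cushion = 1 × $677.18 = $677.18
Trial balance (start $0, +$677.18 each month, − disbursements):
  Sep: +$677.18 − $1,396.32 → -$719.14
  Oct: +$677.18 − $2,801.82 → -$2,843.78
  Nov: +$677.18 → -$2,166.60
  Dec: +$677.18 → -$1,489.42
  Jan: +$677.18 − $693.18 → -$1,505.42
  Feb: +$677.18 → -$828.24
  Mar: +$677.18 → -$151.06
  Apr: +$677.18 − $693.18 → -$167.06
  May: +$677.18 → $510.12
  Jun: +$677.18 → $1,187.30
  Jul: +$677.18 − $2,541.66 → -$677.18
  Aug: +$677.18 → $0.00
Lowest trial balance = -$2,843.78 (Oct)
Initial deposit = cushion − low point = $677.18 − (-$2,843.78) = $3,520.96

$3,520.96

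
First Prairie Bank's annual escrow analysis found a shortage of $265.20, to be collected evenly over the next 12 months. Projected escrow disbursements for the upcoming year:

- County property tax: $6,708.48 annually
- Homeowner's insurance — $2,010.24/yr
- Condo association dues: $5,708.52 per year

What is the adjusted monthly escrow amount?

County property tax: $6,708.48 annually
Homeowner's insurance: $2,010.24 annually
Condo association dues: $5,708.52 annually
Yearly total = $14,427.24
Per month = $14,427.24 ÷ 12 = $1,202.27
Shortage spread = $265.20 / 12 = $22.10/mo
New monthly escrow = $1,202.27 + $22.10 = $1,224.37

$1,224.37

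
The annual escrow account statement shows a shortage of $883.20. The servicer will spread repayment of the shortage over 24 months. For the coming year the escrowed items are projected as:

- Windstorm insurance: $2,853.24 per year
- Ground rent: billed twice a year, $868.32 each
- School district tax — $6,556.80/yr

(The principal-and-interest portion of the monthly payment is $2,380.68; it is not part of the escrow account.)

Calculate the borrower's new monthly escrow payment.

$965.69

Windstorm insurance = $2,853.24/yr
Ground rent = $868.32 × 2 = $1,736.64/yr
School district tax = $6,556.80/yr
Yearly total = $2,853.24 + $1,736.64 + $6,556.80 = $11,146.68
Monthly = $11,146.68 ÷ 12 = $928.89
Shortage per month = $883.20 ÷ 24 = $36.80
New monthly escrow = $928.89 + $36.80 = $965.69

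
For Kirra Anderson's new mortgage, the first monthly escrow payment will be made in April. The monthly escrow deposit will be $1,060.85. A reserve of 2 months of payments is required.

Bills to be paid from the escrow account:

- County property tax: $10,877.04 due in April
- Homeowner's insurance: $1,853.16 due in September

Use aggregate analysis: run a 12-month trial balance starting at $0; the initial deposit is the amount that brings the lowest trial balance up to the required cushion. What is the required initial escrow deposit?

Cushion = 2 × $1,060.85 = $2,121.70
Trial balance (start $0, +$1,060.85 each month, − disbursements):
  Apr: +$1,060.85 − $10,877.04 → -$9,816.19
  May: +$1,060.85 → -$8,755.34
  Jun: +$1,060.85 → -$7,694.49
  Jul: +$1,060.85 → -$6,633.64
  Aug: +$1,060.85 → -$5,572.79
  Sep: +$1,060.85 − $1,853.16 → -$6,365.10
  Oct: +$1,060.85 → -$5,304.25
  Nov: +$1,060.85 → -$4,243.40
  Dec: +$1,060.85 → -$3,182.55
  Jan: +$1,060.85 → -$2,121.70
  Feb: +$1,060.85 → -$1,060.85
  Mar: +$1,060.85 → $0.00
Lowest trial balance = -$9,816.19 (Apr)
Initial deposit = cushion − low point = $2,121.70 − (-$9,816.19) = $11,937.89

$11,937.89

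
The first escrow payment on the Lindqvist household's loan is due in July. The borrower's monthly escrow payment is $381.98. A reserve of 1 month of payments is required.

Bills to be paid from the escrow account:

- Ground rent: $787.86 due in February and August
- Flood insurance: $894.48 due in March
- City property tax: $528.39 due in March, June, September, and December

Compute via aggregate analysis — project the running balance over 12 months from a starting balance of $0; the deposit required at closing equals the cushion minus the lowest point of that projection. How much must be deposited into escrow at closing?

$999.53

Cushion = 1 × $381.98 = $381.98
Trial balance (start $0, +$381.98 each month, − disbursements):
  Jul: +$381.98 → $381.98
  Aug: +$381.98 − $787.86 → -$23.90
  Sep: +$381.98 − $528.39 → -$170.31
  Oct: +$381.98 → $211.67
  Nov: +$381.98 → $593.65
  Dec: +$381.98 − $528.39 → $447.24
  Jan: +$381.98 → $829.22
  Feb: +$381.98 − $787.86 → $423.34
  Mar: +$381.98 − $1,422.87 → -$617.55
  Apr: +$381.98 → -$235.57
  May: +$381.98 → $146.41
  Jun: +$381.98 − $528.39 → $0.00
Lowest trial balance = -$617.55 (Mar)
Initial deposit = cushion − low point = $381.98 − (-$617.55) = $999.53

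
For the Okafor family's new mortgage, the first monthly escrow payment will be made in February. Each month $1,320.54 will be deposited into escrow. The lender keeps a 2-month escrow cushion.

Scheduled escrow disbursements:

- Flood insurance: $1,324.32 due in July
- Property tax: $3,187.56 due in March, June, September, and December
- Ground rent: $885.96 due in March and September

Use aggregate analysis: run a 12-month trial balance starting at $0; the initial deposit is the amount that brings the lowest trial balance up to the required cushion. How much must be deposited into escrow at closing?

Cushion = 2 × $1,320.54 = $2,641.08
Trial balance (start $0, +$1,320.54 each month, − disbursements):
  Feb: +$1,320.54 → $1,320.54
  Mar: +$1,320.54 − $4,073.52 → -$1,432.44
  Apr: +$1,320.54 → -$111.90
  May: +$1,320.54 → $1,208.64
  Jun: +$1,320.54 − $3,187.56 → -$658.38
  Jul: +$1,320.54 − $1,324.32 → -$662.16
  Aug: +$1,320.54 → $658.38
  Sep: +$1,320.54 − $4,073.52 → -$2,094.60
  Oct: +$1,320.54 → -$774.06
  Nov: +$1,320.54 → $546.48
  Dec: +$1,320.54 − $3,187.56 → -$1,320.54
  Jan: +$1,320.54 → $0.00
Lowest trial balance = -$2,094.60 (Sep)
Initial deposit = cushion − low point = $2,641.08 − (-$2,094.60) = $4,735.68

$4,735.68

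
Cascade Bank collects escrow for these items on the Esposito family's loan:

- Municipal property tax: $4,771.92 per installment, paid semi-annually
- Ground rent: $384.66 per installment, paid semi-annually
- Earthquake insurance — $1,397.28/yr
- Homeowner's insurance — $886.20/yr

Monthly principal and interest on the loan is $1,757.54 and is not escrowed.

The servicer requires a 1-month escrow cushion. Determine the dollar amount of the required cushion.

$1,049.72

Municipal property tax = $4,771.92 × 2 = $9,543.84 per year
Ground rent = $384.66 × 2 = $769.32 per year
Earthquake insurance = $1,397.28 per year
Homeowner's insurance = $886.20 per year
Yearly total = $9,543.84 + $769.32 + $1,397.28 + $886.20 = $12,596.64
Per month = $12,596.64 / 12 = $1,049.72
Cushion = 1 × $1,049.72 = $1,049.72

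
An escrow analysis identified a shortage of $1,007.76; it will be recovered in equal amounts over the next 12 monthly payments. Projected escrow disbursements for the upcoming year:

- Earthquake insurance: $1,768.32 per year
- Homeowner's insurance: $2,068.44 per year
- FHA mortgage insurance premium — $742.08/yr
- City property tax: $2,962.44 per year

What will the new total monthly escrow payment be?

$712.42

Earthquake insurance = $1,768.32 per year
Homeowner's insurance = $2,068.44 per year
FHA mortgage insurance premium = $742.08 per year
City property tax = $2,962.44 per year
Total per year = $1,768.32 + $2,068.44 + $742.08 + $2,962.44 = $7,541.28
Monthly escrow = $7,541.28 ÷ 12 = $628.44
Monthly shortage recovery: $1,007.76 / 12 = $83.98
Adjusted monthly = $628.44 + $83.98 = $712.42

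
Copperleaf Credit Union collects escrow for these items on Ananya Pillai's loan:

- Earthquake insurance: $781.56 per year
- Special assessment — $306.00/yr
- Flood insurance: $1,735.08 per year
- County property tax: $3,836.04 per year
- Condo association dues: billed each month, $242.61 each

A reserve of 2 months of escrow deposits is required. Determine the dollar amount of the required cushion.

Earthquake insurance — $781.56 per year
Special assessment — $306.00 per year
Flood insurance — $1,735.08 per year
County property tax — $3,836.04 per year
Condo association dues — $242.61 × 12 = $2,911.32 per year
Total annual escrow = $781.56 + $306.00 + $1,735.08 + $3,836.04 + $2,911.32 = $9,570.00
Monthly escrow = $9,570.00 / 12 = $797.50
Cushion = 2 × $797.50 = $1,595.00

$1,595.00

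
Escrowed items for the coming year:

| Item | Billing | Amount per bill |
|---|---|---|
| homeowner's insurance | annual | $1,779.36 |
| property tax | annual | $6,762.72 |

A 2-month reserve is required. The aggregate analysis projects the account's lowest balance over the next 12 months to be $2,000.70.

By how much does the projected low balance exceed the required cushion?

Homeowner's insurance = $1,779.36
Property tax = $6,762.72
Total annual escrow = $8,542.08
Base monthly escrow = $8,542.08 / 12 = $711.84
Required reserve = 2 × $711.84 = $1,423.68
Excess over cushion: $2,000.70 − $1,423.68 = $577.02

$577.02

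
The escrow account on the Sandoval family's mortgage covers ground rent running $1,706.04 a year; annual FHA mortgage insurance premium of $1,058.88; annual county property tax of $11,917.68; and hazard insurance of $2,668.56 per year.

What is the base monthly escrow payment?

$1,445.93

Ground rent — $1,706.04 annually
FHA mortgage insurance premium — $1,058.88 annually
County property tax — $11,917.68 annually
Hazard insurance — $2,668.56 annually
Yearly total = $1,706.04 + $1,058.88 + $11,917.68 + $2,668.56 = $17,351.16
Per month = $17,351.16 / 12 = $1,445.93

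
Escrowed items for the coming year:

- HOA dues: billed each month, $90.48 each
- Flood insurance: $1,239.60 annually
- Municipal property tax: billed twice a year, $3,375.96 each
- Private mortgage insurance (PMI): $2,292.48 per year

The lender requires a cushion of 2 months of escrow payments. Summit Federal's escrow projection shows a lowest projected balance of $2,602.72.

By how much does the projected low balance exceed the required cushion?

$707.76

HOA dues = $90.48 × 12 = $1,085.76 per year
Flood insurance = $1,239.60 per year
Municipal property tax = $3,375.96 × 2 = $6,751.92 per year
Private mortgage insurance (PMI) = $2,292.48 per year
Combined annual = $11,369.76
Per month = $11,369.76 / 12 = $947.48
Required cushion = 2 × $947.48 = $1,894.96
Surplus = $2,602.72 − $1,894.96 = $707.76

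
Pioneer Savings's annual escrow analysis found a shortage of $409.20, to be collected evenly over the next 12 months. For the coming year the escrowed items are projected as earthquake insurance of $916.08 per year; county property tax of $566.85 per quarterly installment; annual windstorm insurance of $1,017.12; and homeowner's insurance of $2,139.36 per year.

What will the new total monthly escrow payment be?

Earthquake insurance — $916.08 annually
County property tax — $566.85 × 4 = $2,267.40 annually
Windstorm insurance — $1,017.12 annually
Homeowner's insurance — $2,139.36 annually
Combined annual = $6,339.96
Per month = $6,339.96 ÷ 12 = $528.33
Shortage per month = $409.20 / 12 = $34.10
Adjusted monthly = $528.33 + $34.10 = $562.43

$562.43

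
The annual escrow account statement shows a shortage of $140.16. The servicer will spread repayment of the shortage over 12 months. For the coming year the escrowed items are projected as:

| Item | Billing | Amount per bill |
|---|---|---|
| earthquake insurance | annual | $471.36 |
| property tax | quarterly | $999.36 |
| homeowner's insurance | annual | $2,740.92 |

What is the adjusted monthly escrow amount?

$612.49

Earthquake insurance: $471.36 annually
Property tax: $999.36 × 4 = $3,997.44 annually
Homeowner's insurance: $2,740.92 annually
Combined annual = $471.36 + $3,997.44 + $2,740.92 = $7,209.72
Per month = $7,209.72 / 12 = $600.81
Monthly shortage recovery: $140.16 ÷ 12 = $11.68
Adjusted monthly = $600.81 + $11.68 = $612.49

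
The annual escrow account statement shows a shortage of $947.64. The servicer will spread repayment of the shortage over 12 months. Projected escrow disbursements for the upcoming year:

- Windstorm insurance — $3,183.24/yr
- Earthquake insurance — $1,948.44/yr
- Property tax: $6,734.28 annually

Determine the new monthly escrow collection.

$1,067.80

Windstorm insurance = $3,183.24 per year
Earthquake insurance = $1,948.44 per year
Property tax = $6,734.28 per year
Yearly total = $11,865.96
Base monthly escrow = $11,865.96 ÷ 12 = $988.83
Shortage spread = $947.64 / 12 = $78.97/mo
New monthly escrow = $988.83 + $78.97 = $1,067.80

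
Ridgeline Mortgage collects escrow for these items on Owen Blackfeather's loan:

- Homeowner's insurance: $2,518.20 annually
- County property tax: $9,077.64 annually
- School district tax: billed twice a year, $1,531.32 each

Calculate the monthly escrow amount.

Homeowner's insurance — $2,518.20 annually
County property tax — $9,077.64 annually
School district tax — $1,531.32 × 2 = $3,062.64 annually
Annual escrow total = $2,518.20 + $9,077.64 + $3,062.64 = $14,658.48
Per month = $14,658.48 ÷ 12 = $1,221.54

$1,221.54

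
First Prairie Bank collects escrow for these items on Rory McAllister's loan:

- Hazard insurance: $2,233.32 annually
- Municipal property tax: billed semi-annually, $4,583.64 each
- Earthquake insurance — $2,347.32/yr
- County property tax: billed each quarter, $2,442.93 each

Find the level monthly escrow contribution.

Hazard insurance = $2,233.32
Municipal property tax = $4,583.64 × 2 = $9,167.28
Earthquake insurance = $2,347.32
County property tax = $2,442.93 × 4 = $9,771.72
Combined annual = $2,233.32 + $9,167.28 + $2,347.32 + $9,771.72 = $23,519.64
Monthly escrow = $23,519.64 ÷ 12 = $1,959.97

$1,959.97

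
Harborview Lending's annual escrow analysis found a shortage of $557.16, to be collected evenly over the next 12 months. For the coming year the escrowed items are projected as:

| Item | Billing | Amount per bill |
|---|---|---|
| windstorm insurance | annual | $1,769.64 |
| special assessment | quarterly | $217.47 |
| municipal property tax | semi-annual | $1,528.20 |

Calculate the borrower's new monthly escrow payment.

$521.09

Windstorm insurance — $1,769.64 annually
Special assessment — $217.47 × 4 = $869.88 annually
Municipal property tax — $1,528.20 × 2 = $3,056.40 annually
Combined annual = $5,695.92
Monthly escrow = $5,695.92 / 12 = $474.66
Shortage spread = $557.16 / 12 = $46.43/mo
New monthly escrow = $474.66 + $46.43 = $521.09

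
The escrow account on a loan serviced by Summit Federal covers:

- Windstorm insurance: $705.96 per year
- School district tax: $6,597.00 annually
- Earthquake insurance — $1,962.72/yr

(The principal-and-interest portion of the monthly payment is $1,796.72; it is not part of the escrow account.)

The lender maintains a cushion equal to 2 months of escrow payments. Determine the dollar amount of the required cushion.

Windstorm insurance: $705.96 per year
School district tax: $6,597.00 per year
Earthquake insurance: $1,962.72 per year
Total per year = $9,265.68
Per month = $9,265.68 ÷ 12 = $772.14
Required cushion = 2 × $772.14 = $1,544.28

$1,544.28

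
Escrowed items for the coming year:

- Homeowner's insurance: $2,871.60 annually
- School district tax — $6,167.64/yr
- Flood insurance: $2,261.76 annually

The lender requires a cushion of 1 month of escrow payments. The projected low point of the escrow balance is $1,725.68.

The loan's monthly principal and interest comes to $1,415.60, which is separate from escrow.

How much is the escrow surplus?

$783.93

Homeowner's insurance — $2,871.60 per year
School district tax — $6,167.64 per year
Flood insurance — $2,261.76 per year
Annual escrow total = $2,871.60 + $6,167.64 + $2,261.76 = $11,301.00
Monthly = $11,301.00 / 12 = $941.75
Required reserve = 1 × $941.75 = $941.75
Excess over cushion: $1,725.68 − $941.75 = $783.93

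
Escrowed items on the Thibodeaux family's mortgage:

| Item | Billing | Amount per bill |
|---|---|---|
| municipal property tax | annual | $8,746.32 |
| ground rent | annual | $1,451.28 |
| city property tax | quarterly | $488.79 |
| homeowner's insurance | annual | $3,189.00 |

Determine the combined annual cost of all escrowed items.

Municipal property tax = $8,746.32 annually
Ground rent = $1,451.28 annually
City property tax = $488.79 × 4 = $1,955.16 annually
Homeowner's insurance = $3,189.00 annually
Annual escrow total = $15,341.76

$15,341.76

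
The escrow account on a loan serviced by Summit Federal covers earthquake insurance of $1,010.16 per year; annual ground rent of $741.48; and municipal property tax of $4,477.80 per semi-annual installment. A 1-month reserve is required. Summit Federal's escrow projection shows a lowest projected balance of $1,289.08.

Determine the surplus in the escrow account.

Earthquake insurance — $1,010.16/yr
Ground rent — $741.48/yr
Municipal property tax — $4,477.80 × 2 = $8,955.60/yr
Total annual escrow = $10,707.24
Monthly escrow = $10,707.24 ÷ 12 = $892.27
Required cushion = 1 × $892.27 = $892.27
Excess over cushion: $1,289.08 − $892.27 = $396.81

$396.81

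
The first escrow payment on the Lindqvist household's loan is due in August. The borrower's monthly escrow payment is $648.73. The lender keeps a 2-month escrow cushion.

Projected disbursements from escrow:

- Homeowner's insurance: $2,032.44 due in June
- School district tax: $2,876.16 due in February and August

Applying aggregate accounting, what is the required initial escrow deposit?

Cushion = 2 × $648.73 = $1,297.46
Trial balance (start $0, +$648.73 each month, − disbursements):
  Aug: +$648.73 − $2,876.16 → -$2,227.43
  Sep: +$648.73 → -$1,578.70
  Oct: +$648.73 → -$929.97
  Nov: +$648.73 → -$281.24
  Dec: +$648.73 → $367.49
  Jan: +$648.73 → $1,016.22
  Feb: +$648.73 − $2,876.16 → -$1,211.21
  Mar: +$648.73 → -$562.48
  Apr: +$648.73 → $86.25
  May: +$648.73 → $734.98
  Jun: +$648.73 − $2,032.44 → -$648.73
  Jul: +$648.73 → $0.00
Lowest trial balance = -$2,227.43 (Aug)
Initial deposit = cushion − low point = $1,297.46 − (-$2,227.43) = $3,524.89

$3,524.89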